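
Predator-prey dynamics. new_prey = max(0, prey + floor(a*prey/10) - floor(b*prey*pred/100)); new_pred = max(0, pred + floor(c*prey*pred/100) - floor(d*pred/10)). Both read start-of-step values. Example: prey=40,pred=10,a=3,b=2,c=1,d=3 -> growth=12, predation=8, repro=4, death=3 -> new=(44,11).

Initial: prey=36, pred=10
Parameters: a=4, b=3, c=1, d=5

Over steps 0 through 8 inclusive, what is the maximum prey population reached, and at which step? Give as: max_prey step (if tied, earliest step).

Answer: 101 7

Derivation:
Step 1: prey: 36+14-10=40; pred: 10+3-5=8
Step 2: prey: 40+16-9=47; pred: 8+3-4=7
Step 3: prey: 47+18-9=56; pred: 7+3-3=7
Step 4: prey: 56+22-11=67; pred: 7+3-3=7
Step 5: prey: 67+26-14=79; pred: 7+4-3=8
Step 6: prey: 79+31-18=92; pred: 8+6-4=10
Step 7: prey: 92+36-27=101; pred: 10+9-5=14
Step 8: prey: 101+40-42=99; pred: 14+14-7=21
Max prey = 101 at step 7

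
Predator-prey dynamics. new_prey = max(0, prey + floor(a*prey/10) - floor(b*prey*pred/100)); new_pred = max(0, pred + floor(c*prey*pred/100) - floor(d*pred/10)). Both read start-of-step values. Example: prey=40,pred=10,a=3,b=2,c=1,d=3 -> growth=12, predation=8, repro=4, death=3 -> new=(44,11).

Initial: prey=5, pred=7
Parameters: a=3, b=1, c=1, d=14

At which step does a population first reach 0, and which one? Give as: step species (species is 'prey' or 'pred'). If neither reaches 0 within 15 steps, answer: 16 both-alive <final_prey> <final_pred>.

Answer: 1 pred

Derivation:
Step 1: prey: 5+1-0=6; pred: 7+0-9=0
First extinction: pred at step 1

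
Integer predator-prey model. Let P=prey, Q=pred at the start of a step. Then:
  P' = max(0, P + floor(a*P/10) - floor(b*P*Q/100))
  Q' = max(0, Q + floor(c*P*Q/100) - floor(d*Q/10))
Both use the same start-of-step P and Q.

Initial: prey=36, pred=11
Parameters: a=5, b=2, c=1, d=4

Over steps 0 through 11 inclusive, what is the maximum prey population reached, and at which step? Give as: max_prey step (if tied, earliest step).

Step 1: prey: 36+18-7=47; pred: 11+3-4=10
Step 2: prey: 47+23-9=61; pred: 10+4-4=10
Step 3: prey: 61+30-12=79; pred: 10+6-4=12
Step 4: prey: 79+39-18=100; pred: 12+9-4=17
Step 5: prey: 100+50-34=116; pred: 17+17-6=28
Step 6: prey: 116+58-64=110; pred: 28+32-11=49
Step 7: prey: 110+55-107=58; pred: 49+53-19=83
Step 8: prey: 58+29-96=0; pred: 83+48-33=98
Step 9: prey: 0+0-0=0; pred: 98+0-39=59
Step 10: prey: 0+0-0=0; pred: 59+0-23=36
Step 11: prey: 0+0-0=0; pred: 36+0-14=22
Max prey = 116 at step 5

Answer: 116 5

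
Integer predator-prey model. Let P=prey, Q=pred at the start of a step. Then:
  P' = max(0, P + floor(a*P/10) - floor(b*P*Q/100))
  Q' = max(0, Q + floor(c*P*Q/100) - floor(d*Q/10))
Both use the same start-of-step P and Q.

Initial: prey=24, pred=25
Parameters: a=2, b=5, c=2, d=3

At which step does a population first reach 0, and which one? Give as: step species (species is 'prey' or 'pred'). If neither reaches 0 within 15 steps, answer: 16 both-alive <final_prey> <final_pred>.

Step 1: prey: 24+4-30=0; pred: 25+12-7=30
First extinction: prey at step 1

Answer: 1 prey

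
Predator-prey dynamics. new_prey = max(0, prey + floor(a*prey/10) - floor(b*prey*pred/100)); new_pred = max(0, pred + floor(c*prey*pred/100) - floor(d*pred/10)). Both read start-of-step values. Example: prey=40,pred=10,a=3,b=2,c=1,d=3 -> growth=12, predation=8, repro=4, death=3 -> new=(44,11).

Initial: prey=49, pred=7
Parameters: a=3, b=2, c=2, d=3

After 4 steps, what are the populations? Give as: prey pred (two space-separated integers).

Step 1: prey: 49+14-6=57; pred: 7+6-2=11
Step 2: prey: 57+17-12=62; pred: 11+12-3=20
Step 3: prey: 62+18-24=56; pred: 20+24-6=38
Step 4: prey: 56+16-42=30; pred: 38+42-11=69

Answer: 30 69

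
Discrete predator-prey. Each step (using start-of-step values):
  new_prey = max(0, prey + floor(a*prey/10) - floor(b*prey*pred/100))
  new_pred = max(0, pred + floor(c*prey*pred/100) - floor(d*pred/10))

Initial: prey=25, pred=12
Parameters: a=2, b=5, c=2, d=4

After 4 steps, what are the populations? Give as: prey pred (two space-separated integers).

Step 1: prey: 25+5-15=15; pred: 12+6-4=14
Step 2: prey: 15+3-10=8; pred: 14+4-5=13
Step 3: prey: 8+1-5=4; pred: 13+2-5=10
Step 4: prey: 4+0-2=2; pred: 10+0-4=6

Answer: 2 6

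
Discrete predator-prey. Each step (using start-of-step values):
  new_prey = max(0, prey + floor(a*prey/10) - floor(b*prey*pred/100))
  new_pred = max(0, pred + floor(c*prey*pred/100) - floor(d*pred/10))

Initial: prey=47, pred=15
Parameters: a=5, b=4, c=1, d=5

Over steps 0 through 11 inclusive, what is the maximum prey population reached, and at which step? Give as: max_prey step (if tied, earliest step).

Answer: 99 11

Derivation:
Step 1: prey: 47+23-28=42; pred: 15+7-7=15
Step 2: prey: 42+21-25=38; pred: 15+6-7=14
Step 3: prey: 38+19-21=36; pred: 14+5-7=12
Step 4: prey: 36+18-17=37; pred: 12+4-6=10
Step 5: prey: 37+18-14=41; pred: 10+3-5=8
Step 6: prey: 41+20-13=48; pred: 8+3-4=7
Step 7: prey: 48+24-13=59; pred: 7+3-3=7
Step 8: prey: 59+29-16=72; pred: 7+4-3=8
Step 9: prey: 72+36-23=85; pred: 8+5-4=9
Step 10: prey: 85+42-30=97; pred: 9+7-4=12
Step 11: prey: 97+48-46=99; pred: 12+11-6=17
Max prey = 99 at step 11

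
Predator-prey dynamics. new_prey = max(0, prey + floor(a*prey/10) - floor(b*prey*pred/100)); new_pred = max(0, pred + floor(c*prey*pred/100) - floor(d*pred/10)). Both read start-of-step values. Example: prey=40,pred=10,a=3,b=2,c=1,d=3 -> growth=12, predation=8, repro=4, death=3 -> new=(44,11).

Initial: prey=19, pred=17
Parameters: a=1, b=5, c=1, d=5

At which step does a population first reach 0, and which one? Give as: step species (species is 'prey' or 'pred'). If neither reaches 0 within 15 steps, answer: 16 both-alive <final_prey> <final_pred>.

Answer: 16 both-alive 2 1

Derivation:
Step 1: prey: 19+1-16=4; pred: 17+3-8=12
Step 2: prey: 4+0-2=2; pred: 12+0-6=6
Step 3: prey: 2+0-0=2; pred: 6+0-3=3
Step 4: prey: 2+0-0=2; pred: 3+0-1=2
Step 5: prey: 2+0-0=2; pred: 2+0-1=1
Step 6: prey: 2+0-0=2; pred: 1+0-0=1
Steps 7-15: state stable at prey=2, pred=1 (no change)
No extinction within 15 steps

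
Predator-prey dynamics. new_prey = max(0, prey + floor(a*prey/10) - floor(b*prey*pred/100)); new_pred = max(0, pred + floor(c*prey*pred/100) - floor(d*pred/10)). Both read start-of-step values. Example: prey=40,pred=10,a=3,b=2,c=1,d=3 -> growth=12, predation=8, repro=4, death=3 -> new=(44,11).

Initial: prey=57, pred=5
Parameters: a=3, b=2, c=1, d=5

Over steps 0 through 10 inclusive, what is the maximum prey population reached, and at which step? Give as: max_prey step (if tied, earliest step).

Answer: 126 5

Derivation:
Step 1: prey: 57+17-5=69; pred: 5+2-2=5
Step 2: prey: 69+20-6=83; pred: 5+3-2=6
Step 3: prey: 83+24-9=98; pred: 6+4-3=7
Step 4: prey: 98+29-13=114; pred: 7+6-3=10
Step 5: prey: 114+34-22=126; pred: 10+11-5=16
Step 6: prey: 126+37-40=123; pred: 16+20-8=28
Step 7: prey: 123+36-68=91; pred: 28+34-14=48
Step 8: prey: 91+27-87=31; pred: 48+43-24=67
Step 9: prey: 31+9-41=0; pred: 67+20-33=54
Step 10: prey: 0+0-0=0; pred: 54+0-27=27
Max prey = 126 at step 5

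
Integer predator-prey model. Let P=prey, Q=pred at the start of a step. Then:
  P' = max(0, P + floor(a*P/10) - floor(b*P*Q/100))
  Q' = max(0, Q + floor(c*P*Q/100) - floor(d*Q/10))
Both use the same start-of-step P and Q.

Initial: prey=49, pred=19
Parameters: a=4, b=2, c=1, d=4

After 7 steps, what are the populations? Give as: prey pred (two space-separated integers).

Step 1: prey: 49+19-18=50; pred: 19+9-7=21
Step 2: prey: 50+20-21=49; pred: 21+10-8=23
Step 3: prey: 49+19-22=46; pred: 23+11-9=25
Step 4: prey: 46+18-23=41; pred: 25+11-10=26
Step 5: prey: 41+16-21=36; pred: 26+10-10=26
Step 6: prey: 36+14-18=32; pred: 26+9-10=25
Step 7: prey: 32+12-16=28; pred: 25+8-10=23

Answer: 28 23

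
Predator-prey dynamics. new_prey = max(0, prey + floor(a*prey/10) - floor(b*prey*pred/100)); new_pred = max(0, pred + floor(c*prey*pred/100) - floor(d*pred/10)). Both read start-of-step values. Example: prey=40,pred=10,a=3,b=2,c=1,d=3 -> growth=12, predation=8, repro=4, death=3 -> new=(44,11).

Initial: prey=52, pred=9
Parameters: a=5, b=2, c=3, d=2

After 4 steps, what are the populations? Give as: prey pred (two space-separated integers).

Answer: 0 252

Derivation:
Step 1: prey: 52+26-9=69; pred: 9+14-1=22
Step 2: prey: 69+34-30=73; pred: 22+45-4=63
Step 3: prey: 73+36-91=18; pred: 63+137-12=188
Step 4: prey: 18+9-67=0; pred: 188+101-37=252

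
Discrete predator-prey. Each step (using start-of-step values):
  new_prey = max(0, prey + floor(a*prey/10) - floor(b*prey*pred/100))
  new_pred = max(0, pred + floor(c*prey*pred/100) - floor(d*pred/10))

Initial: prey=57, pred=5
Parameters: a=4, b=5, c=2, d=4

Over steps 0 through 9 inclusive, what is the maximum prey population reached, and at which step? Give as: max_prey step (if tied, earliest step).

Step 1: prey: 57+22-14=65; pred: 5+5-2=8
Step 2: prey: 65+26-26=65; pred: 8+10-3=15
Step 3: prey: 65+26-48=43; pred: 15+19-6=28
Step 4: prey: 43+17-60=0; pred: 28+24-11=41
Step 5: prey: 0+0-0=0; pred: 41+0-16=25
Step 6: prey: 0+0-0=0; pred: 25+0-10=15
Step 7: prey: 0+0-0=0; pred: 15+0-6=9
Step 8: prey: 0+0-0=0; pred: 9+0-3=6
Step 9: prey: 0+0-0=0; pred: 6+0-2=4
Max prey = 65 at step 1

Answer: 65 1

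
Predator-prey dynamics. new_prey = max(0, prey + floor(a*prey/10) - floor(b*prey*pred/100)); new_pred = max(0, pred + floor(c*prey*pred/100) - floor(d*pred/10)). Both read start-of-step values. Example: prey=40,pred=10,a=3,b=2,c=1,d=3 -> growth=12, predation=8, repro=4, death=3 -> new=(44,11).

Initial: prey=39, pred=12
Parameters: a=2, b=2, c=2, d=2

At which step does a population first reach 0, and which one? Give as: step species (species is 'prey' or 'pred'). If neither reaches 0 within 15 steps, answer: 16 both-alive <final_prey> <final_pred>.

Answer: 16 both-alive 1 7

Derivation:
Step 1: prey: 39+7-9=37; pred: 12+9-2=19
Step 2: prey: 37+7-14=30; pred: 19+14-3=30
Step 3: prey: 30+6-18=18; pred: 30+18-6=42
Step 4: prey: 18+3-15=6; pred: 42+15-8=49
Step 5: prey: 6+1-5=2; pred: 49+5-9=45
Step 6: prey: 2+0-1=1; pred: 45+1-9=37
Step 7: prey: 1+0-0=1; pred: 37+0-7=30
Step 8: prey: 1+0-0=1; pred: 30+0-6=24
Step 9: prey: 1+0-0=1; pred: 24+0-4=20
Step 10: prey: 1+0-0=1; pred: 20+0-4=16
Step 11: prey: 1+0-0=1; pred: 16+0-3=13
Step 12: prey: 1+0-0=1; pred: 13+0-2=11
Step 13: prey: 1+0-0=1; pred: 11+0-2=9
Step 14: prey: 1+0-0=1; pred: 9+0-1=8
Step 15: prey: 1+0-0=1; pred: 8+0-1=7
No extinction within 15 steps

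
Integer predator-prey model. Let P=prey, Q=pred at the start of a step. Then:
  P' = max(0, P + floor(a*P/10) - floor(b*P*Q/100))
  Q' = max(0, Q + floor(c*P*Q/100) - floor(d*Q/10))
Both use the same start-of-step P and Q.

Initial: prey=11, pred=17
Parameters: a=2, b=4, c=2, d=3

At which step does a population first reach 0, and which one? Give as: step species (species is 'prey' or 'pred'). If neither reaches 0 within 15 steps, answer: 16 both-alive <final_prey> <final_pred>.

Step 1: prey: 11+2-7=6; pred: 17+3-5=15
Step 2: prey: 6+1-3=4; pred: 15+1-4=12
Step 3: prey: 4+0-1=3; pred: 12+0-3=9
Step 4: prey: 3+0-1=2; pred: 9+0-2=7
Step 5: prey: 2+0-0=2; pred: 7+0-2=5
Step 6: prey: 2+0-0=2; pred: 5+0-1=4
Step 7: prey: 2+0-0=2; pred: 4+0-1=3
Step 8: prey: 2+0-0=2; pred: 3+0-0=3
Steps 9-15: state stable at prey=2, pred=3 (no change)
No extinction within 15 steps

Answer: 16 both-alive 2 3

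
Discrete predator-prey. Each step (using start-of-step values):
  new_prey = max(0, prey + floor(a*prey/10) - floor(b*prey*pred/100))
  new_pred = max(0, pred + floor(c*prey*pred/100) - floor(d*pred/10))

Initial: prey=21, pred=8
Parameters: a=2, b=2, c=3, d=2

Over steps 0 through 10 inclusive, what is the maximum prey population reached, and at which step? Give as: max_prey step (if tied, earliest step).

Step 1: prey: 21+4-3=22; pred: 8+5-1=12
Step 2: prey: 22+4-5=21; pred: 12+7-2=17
Step 3: prey: 21+4-7=18; pred: 17+10-3=24
Step 4: prey: 18+3-8=13; pred: 24+12-4=32
Step 5: prey: 13+2-8=7; pred: 32+12-6=38
Step 6: prey: 7+1-5=3; pred: 38+7-7=38
Step 7: prey: 3+0-2=1; pred: 38+3-7=34
Step 8: prey: 1+0-0=1; pred: 34+1-6=29
Step 9: prey: 1+0-0=1; pred: 29+0-5=24
Step 10: prey: 1+0-0=1; pred: 24+0-4=20
Max prey = 22 at step 1

Answer: 22 1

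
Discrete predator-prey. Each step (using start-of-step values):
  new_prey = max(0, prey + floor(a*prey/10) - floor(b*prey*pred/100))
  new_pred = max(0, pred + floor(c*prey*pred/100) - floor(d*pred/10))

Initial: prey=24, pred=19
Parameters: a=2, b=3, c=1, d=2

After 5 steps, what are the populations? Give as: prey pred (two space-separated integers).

Step 1: prey: 24+4-13=15; pred: 19+4-3=20
Step 2: prey: 15+3-9=9; pred: 20+3-4=19
Step 3: prey: 9+1-5=5; pred: 19+1-3=17
Step 4: prey: 5+1-2=4; pred: 17+0-3=14
Step 5: prey: 4+0-1=3; pred: 14+0-2=12

Answer: 3 12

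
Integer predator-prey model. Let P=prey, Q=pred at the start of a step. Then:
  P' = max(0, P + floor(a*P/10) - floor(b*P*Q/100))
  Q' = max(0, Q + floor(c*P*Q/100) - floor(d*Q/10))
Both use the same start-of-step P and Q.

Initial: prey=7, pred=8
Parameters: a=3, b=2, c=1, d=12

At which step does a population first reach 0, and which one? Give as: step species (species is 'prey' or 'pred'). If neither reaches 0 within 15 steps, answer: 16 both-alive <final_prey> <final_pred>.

Answer: 1 pred

Derivation:
Step 1: prey: 7+2-1=8; pred: 8+0-9=0
First extinction: pred at step 1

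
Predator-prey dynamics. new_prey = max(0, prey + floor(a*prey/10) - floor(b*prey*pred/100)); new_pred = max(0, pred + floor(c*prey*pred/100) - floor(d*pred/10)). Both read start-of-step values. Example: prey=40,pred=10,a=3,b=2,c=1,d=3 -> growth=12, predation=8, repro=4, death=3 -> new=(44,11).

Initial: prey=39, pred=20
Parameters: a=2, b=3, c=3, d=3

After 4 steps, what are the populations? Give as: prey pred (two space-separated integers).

Answer: 0 28

Derivation:
Step 1: prey: 39+7-23=23; pred: 20+23-6=37
Step 2: prey: 23+4-25=2; pred: 37+25-11=51
Step 3: prey: 2+0-3=0; pred: 51+3-15=39
Step 4: prey: 0+0-0=0; pred: 39+0-11=28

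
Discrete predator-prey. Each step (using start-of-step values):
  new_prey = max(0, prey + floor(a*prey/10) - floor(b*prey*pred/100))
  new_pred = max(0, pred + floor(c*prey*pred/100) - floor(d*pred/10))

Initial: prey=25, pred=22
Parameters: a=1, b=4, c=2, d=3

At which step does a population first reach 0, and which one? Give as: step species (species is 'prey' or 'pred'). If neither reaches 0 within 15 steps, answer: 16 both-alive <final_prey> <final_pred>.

Step 1: prey: 25+2-22=5; pred: 22+11-6=27
Step 2: prey: 5+0-5=0; pred: 27+2-8=21
First extinction: prey at step 2

Answer: 2 prey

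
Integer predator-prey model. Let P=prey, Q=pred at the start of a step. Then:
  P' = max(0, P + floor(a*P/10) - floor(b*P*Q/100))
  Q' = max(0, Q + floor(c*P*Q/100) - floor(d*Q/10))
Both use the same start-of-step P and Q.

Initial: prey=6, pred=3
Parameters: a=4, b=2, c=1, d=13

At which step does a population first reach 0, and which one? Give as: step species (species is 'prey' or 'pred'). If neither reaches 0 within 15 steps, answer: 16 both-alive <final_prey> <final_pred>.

Answer: 1 pred

Derivation:
Step 1: prey: 6+2-0=8; pred: 3+0-3=0
First extinction: pred at step 1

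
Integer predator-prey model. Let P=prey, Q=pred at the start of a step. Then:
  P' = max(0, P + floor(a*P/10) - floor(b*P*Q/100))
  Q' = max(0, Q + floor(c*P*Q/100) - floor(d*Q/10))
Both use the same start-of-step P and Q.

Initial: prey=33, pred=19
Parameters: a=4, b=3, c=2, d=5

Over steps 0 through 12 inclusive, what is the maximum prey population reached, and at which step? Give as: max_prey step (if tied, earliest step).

Answer: 48 12

Derivation:
Step 1: prey: 33+13-18=28; pred: 19+12-9=22
Step 2: prey: 28+11-18=21; pred: 22+12-11=23
Step 3: prey: 21+8-14=15; pred: 23+9-11=21
Step 4: prey: 15+6-9=12; pred: 21+6-10=17
Step 5: prey: 12+4-6=10; pred: 17+4-8=13
Step 6: prey: 10+4-3=11; pred: 13+2-6=9
Step 7: prey: 11+4-2=13; pred: 9+1-4=6
Step 8: prey: 13+5-2=16; pred: 6+1-3=4
Step 9: prey: 16+6-1=21; pred: 4+1-2=3
Step 10: prey: 21+8-1=28; pred: 3+1-1=3
Step 11: prey: 28+11-2=37; pred: 3+1-1=3
Step 12: prey: 37+14-3=48; pred: 3+2-1=4
Max prey = 48 at step 12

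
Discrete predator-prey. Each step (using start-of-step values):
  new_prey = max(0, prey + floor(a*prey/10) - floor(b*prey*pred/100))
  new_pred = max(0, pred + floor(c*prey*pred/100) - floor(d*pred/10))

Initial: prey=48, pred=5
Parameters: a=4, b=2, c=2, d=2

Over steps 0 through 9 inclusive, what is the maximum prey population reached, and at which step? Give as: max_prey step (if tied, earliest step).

Step 1: prey: 48+19-4=63; pred: 5+4-1=8
Step 2: prey: 63+25-10=78; pred: 8+10-1=17
Step 3: prey: 78+31-26=83; pred: 17+26-3=40
Step 4: prey: 83+33-66=50; pred: 40+66-8=98
Step 5: prey: 50+20-98=0; pred: 98+98-19=177
Step 6: prey: 0+0-0=0; pred: 177+0-35=142
Step 7: prey: 0+0-0=0; pred: 142+0-28=114
Step 8: prey: 0+0-0=0; pred: 114+0-22=92
Step 9: prey: 0+0-0=0; pred: 92+0-18=74
Max prey = 83 at step 3

Answer: 83 3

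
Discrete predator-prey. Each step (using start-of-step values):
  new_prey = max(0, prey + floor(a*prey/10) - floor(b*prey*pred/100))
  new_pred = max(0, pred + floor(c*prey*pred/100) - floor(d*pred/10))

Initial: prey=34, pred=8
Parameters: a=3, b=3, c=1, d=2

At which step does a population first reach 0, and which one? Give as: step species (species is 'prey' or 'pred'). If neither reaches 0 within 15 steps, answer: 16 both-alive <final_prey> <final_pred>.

Answer: 16 both-alive 8 7

Derivation:
Step 1: prey: 34+10-8=36; pred: 8+2-1=9
Step 2: prey: 36+10-9=37; pred: 9+3-1=11
Step 3: prey: 37+11-12=36; pred: 11+4-2=13
Step 4: prey: 36+10-14=32; pred: 13+4-2=15
Step 5: prey: 32+9-14=27; pred: 15+4-3=16
Step 6: prey: 27+8-12=23; pred: 16+4-3=17
Step 7: prey: 23+6-11=18; pred: 17+3-3=17
Step 8: prey: 18+5-9=14; pred: 17+3-3=17
Step 9: prey: 14+4-7=11; pred: 17+2-3=16
Step 10: prey: 11+3-5=9; pred: 16+1-3=14
Step 11: prey: 9+2-3=8; pred: 14+1-2=13
Step 12: prey: 8+2-3=7; pred: 13+1-2=12
Step 13: prey: 7+2-2=7; pred: 12+0-2=10
Step 14: prey: 7+2-2=7; pred: 10+0-2=8
Step 15: prey: 7+2-1=8; pred: 8+0-1=7
No extinction within 15 steps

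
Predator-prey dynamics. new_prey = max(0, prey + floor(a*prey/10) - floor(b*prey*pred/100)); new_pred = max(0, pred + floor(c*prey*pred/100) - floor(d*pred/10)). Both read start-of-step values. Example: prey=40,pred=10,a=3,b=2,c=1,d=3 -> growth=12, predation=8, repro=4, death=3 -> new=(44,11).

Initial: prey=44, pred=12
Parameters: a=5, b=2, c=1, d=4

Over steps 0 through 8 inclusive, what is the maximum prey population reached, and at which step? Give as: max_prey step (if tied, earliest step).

Step 1: prey: 44+22-10=56; pred: 12+5-4=13
Step 2: prey: 56+28-14=70; pred: 13+7-5=15
Step 3: prey: 70+35-21=84; pred: 15+10-6=19
Step 4: prey: 84+42-31=95; pred: 19+15-7=27
Step 5: prey: 95+47-51=91; pred: 27+25-10=42
Step 6: prey: 91+45-76=60; pred: 42+38-16=64
Step 7: prey: 60+30-76=14; pred: 64+38-25=77
Step 8: prey: 14+7-21=0; pred: 77+10-30=57
Max prey = 95 at step 4

Answer: 95 4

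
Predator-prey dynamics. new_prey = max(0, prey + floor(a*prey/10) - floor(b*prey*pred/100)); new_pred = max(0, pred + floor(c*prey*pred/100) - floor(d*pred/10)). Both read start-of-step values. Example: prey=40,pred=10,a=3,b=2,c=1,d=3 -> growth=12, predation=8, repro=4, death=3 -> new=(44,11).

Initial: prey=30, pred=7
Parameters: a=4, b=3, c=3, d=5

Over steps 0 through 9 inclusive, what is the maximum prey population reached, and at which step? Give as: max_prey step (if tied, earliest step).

Answer: 40 2

Derivation:
Step 1: prey: 30+12-6=36; pred: 7+6-3=10
Step 2: prey: 36+14-10=40; pred: 10+10-5=15
Step 3: prey: 40+16-18=38; pred: 15+18-7=26
Step 4: prey: 38+15-29=24; pred: 26+29-13=42
Step 5: prey: 24+9-30=3; pred: 42+30-21=51
Step 6: prey: 3+1-4=0; pred: 51+4-25=30
Step 7: prey: 0+0-0=0; pred: 30+0-15=15
Step 8: prey: 0+0-0=0; pred: 15+0-7=8
Step 9: prey: 0+0-0=0; pred: 8+0-4=4
Max prey = 40 at step 2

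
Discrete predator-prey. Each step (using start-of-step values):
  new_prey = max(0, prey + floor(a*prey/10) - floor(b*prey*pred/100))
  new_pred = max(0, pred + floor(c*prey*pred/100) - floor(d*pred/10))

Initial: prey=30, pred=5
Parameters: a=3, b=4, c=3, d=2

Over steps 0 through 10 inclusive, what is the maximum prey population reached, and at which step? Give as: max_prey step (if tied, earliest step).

Step 1: prey: 30+9-6=33; pred: 5+4-1=8
Step 2: prey: 33+9-10=32; pred: 8+7-1=14
Step 3: prey: 32+9-17=24; pred: 14+13-2=25
Step 4: prey: 24+7-24=7; pred: 25+18-5=38
Step 5: prey: 7+2-10=0; pred: 38+7-7=38
Step 6: prey: 0+0-0=0; pred: 38+0-7=31
Step 7: prey: 0+0-0=0; pred: 31+0-6=25
Step 8: prey: 0+0-0=0; pred: 25+0-5=20
Step 9: prey: 0+0-0=0; pred: 20+0-4=16
Step 10: prey: 0+0-0=0; pred: 16+0-3=13
Max prey = 33 at step 1

Answer: 33 1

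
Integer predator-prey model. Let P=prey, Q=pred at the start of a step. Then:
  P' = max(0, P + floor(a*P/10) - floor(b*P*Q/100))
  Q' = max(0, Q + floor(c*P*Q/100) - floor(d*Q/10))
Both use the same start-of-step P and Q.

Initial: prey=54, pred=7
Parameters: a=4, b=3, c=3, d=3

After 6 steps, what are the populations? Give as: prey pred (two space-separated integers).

Step 1: prey: 54+21-11=64; pred: 7+11-2=16
Step 2: prey: 64+25-30=59; pred: 16+30-4=42
Step 3: prey: 59+23-74=8; pred: 42+74-12=104
Step 4: prey: 8+3-24=0; pred: 104+24-31=97
Step 5: prey: 0+0-0=0; pred: 97+0-29=68
Step 6: prey: 0+0-0=0; pred: 68+0-20=48

Answer: 0 48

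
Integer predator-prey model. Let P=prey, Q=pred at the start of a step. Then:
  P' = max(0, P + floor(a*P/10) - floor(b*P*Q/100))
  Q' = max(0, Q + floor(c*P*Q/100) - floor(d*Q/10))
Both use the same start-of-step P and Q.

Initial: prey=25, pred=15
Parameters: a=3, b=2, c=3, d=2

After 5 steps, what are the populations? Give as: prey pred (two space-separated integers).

Step 1: prey: 25+7-7=25; pred: 15+11-3=23
Step 2: prey: 25+7-11=21; pred: 23+17-4=36
Step 3: prey: 21+6-15=12; pred: 36+22-7=51
Step 4: prey: 12+3-12=3; pred: 51+18-10=59
Step 5: prey: 3+0-3=0; pred: 59+5-11=53

Answer: 0 53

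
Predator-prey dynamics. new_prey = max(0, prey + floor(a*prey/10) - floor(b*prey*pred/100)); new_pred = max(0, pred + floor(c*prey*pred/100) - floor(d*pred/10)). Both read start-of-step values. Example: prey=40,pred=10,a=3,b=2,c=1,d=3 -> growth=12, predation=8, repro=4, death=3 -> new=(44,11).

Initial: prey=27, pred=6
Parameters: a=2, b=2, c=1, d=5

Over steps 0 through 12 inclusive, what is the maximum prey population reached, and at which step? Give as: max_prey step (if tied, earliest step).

Step 1: prey: 27+5-3=29; pred: 6+1-3=4
Step 2: prey: 29+5-2=32; pred: 4+1-2=3
Step 3: prey: 32+6-1=37; pred: 3+0-1=2
Step 4: prey: 37+7-1=43; pred: 2+0-1=1
Step 5: prey: 43+8-0=51; pred: 1+0-0=1
Step 6: prey: 51+10-1=60; pred: 1+0-0=1
Step 7: prey: 60+12-1=71; pred: 1+0-0=1
Step 8: prey: 71+14-1=84; pred: 1+0-0=1
Step 9: prey: 84+16-1=99; pred: 1+0-0=1
Step 10: prey: 99+19-1=117; pred: 1+0-0=1
Step 11: prey: 117+23-2=138; pred: 1+1-0=2
Step 12: prey: 138+27-5=160; pred: 2+2-1=3
Max prey = 160 at step 12

Answer: 160 12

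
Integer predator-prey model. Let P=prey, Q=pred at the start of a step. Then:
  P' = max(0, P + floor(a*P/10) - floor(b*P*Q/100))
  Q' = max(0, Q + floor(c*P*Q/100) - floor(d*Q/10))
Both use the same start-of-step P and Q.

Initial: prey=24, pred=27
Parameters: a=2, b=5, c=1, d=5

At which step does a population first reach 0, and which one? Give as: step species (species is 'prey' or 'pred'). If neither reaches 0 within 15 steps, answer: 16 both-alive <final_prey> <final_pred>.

Step 1: prey: 24+4-32=0; pred: 27+6-13=20
First extinction: prey at step 1

Answer: 1 prey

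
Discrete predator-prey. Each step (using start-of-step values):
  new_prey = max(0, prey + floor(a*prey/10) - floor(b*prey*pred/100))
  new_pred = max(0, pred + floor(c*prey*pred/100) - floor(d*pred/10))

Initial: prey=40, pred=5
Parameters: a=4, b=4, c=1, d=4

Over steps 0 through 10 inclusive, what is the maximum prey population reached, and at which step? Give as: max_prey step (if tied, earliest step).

Step 1: prey: 40+16-8=48; pred: 5+2-2=5
Step 2: prey: 48+19-9=58; pred: 5+2-2=5
Step 3: prey: 58+23-11=70; pred: 5+2-2=5
Step 4: prey: 70+28-14=84; pred: 5+3-2=6
Step 5: prey: 84+33-20=97; pred: 6+5-2=9
Step 6: prey: 97+38-34=101; pred: 9+8-3=14
Step 7: prey: 101+40-56=85; pred: 14+14-5=23
Step 8: prey: 85+34-78=41; pred: 23+19-9=33
Step 9: prey: 41+16-54=3; pred: 33+13-13=33
Step 10: prey: 3+1-3=1; pred: 33+0-13=20
Max prey = 101 at step 6

Answer: 101 6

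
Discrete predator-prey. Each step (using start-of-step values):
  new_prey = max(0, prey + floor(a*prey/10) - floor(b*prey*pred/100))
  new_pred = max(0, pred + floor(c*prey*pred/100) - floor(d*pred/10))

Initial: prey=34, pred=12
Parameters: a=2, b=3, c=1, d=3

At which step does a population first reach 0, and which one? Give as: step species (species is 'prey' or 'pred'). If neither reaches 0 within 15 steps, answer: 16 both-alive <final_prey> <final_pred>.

Step 1: prey: 34+6-12=28; pred: 12+4-3=13
Step 2: prey: 28+5-10=23; pred: 13+3-3=13
Step 3: prey: 23+4-8=19; pred: 13+2-3=12
Step 4: prey: 19+3-6=16; pred: 12+2-3=11
Step 5: prey: 16+3-5=14; pred: 11+1-3=9
Step 6: prey: 14+2-3=13; pred: 9+1-2=8
Step 7: prey: 13+2-3=12; pred: 8+1-2=7
Step 8: prey: 12+2-2=12; pred: 7+0-2=5
Step 9: prey: 12+2-1=13; pred: 5+0-1=4
Step 10: prey: 13+2-1=14; pred: 4+0-1=3
Step 11: prey: 14+2-1=15; pred: 3+0-0=3
Step 12: prey: 15+3-1=17; pred: 3+0-0=3
Step 13: prey: 17+3-1=19; pred: 3+0-0=3
Step 14: prey: 19+3-1=21; pred: 3+0-0=3
Step 15: prey: 21+4-1=24; pred: 3+0-0=3
No extinction within 15 steps

Answer: 16 both-alive 24 3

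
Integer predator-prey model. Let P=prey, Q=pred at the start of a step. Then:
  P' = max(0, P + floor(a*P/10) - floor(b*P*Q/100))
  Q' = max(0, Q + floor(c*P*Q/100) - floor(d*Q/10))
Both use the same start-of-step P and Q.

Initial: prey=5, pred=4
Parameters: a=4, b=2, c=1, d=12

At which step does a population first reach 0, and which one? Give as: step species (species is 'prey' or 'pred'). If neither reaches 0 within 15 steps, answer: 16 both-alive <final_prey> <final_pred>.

Answer: 1 pred

Derivation:
Step 1: prey: 5+2-0=7; pred: 4+0-4=0
First extinction: pred at step 1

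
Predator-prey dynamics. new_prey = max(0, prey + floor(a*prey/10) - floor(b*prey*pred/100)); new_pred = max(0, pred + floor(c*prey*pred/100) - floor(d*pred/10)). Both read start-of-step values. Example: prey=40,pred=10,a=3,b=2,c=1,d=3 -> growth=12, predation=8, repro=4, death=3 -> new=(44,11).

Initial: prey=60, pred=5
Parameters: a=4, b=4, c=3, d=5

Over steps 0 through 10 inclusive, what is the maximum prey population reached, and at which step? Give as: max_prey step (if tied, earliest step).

Step 1: prey: 60+24-12=72; pred: 5+9-2=12
Step 2: prey: 72+28-34=66; pred: 12+25-6=31
Step 3: prey: 66+26-81=11; pred: 31+61-15=77
Step 4: prey: 11+4-33=0; pred: 77+25-38=64
Step 5: prey: 0+0-0=0; pred: 64+0-32=32
Step 6: prey: 0+0-0=0; pred: 32+0-16=16
Step 7: prey: 0+0-0=0; pred: 16+0-8=8
Step 8: prey: 0+0-0=0; pred: 8+0-4=4
Step 9: prey: 0+0-0=0; pred: 4+0-2=2
Step 10: prey: 0+0-0=0; pred: 2+0-1=1
Max prey = 72 at step 1

Answer: 72 1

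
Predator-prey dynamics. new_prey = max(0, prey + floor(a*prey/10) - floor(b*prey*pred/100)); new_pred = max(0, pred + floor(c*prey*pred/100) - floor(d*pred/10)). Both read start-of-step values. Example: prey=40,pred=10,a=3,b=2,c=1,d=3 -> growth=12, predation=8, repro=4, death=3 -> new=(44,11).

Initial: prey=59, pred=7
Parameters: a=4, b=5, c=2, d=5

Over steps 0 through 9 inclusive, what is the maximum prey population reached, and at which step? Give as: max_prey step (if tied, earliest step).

Step 1: prey: 59+23-20=62; pred: 7+8-3=12
Step 2: prey: 62+24-37=49; pred: 12+14-6=20
Step 3: prey: 49+19-49=19; pred: 20+19-10=29
Step 4: prey: 19+7-27=0; pred: 29+11-14=26
Step 5: prey: 0+0-0=0; pred: 26+0-13=13
Step 6: prey: 0+0-0=0; pred: 13+0-6=7
Step 7: prey: 0+0-0=0; pred: 7+0-3=4
Step 8: prey: 0+0-0=0; pred: 4+0-2=2
Step 9: prey: 0+0-0=0; pred: 2+0-1=1
Max prey = 62 at step 1

Answer: 62 1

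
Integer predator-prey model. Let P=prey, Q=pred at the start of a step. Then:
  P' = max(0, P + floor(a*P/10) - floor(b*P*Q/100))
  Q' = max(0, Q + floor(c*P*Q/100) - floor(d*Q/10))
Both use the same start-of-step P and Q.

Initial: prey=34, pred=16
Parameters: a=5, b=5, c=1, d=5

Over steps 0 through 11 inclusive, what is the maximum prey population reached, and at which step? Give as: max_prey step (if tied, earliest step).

Answer: 160 11

Derivation:
Step 1: prey: 34+17-27=24; pred: 16+5-8=13
Step 2: prey: 24+12-15=21; pred: 13+3-6=10
Step 3: prey: 21+10-10=21; pred: 10+2-5=7
Step 4: prey: 21+10-7=24; pred: 7+1-3=5
Step 5: prey: 24+12-6=30; pred: 5+1-2=4
Step 6: prey: 30+15-6=39; pred: 4+1-2=3
Step 7: prey: 39+19-5=53; pred: 3+1-1=3
Step 8: prey: 53+26-7=72; pred: 3+1-1=3
Step 9: prey: 72+36-10=98; pred: 3+2-1=4
Step 10: prey: 98+49-19=128; pred: 4+3-2=5
Step 11: prey: 128+64-32=160; pred: 5+6-2=9
Max prey = 160 at step 11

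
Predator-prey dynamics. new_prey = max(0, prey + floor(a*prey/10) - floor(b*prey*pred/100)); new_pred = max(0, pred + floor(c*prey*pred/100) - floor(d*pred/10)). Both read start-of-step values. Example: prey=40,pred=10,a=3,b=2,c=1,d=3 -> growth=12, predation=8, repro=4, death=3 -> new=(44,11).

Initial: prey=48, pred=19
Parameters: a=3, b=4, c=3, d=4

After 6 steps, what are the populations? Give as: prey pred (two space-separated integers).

Step 1: prey: 48+14-36=26; pred: 19+27-7=39
Step 2: prey: 26+7-40=0; pred: 39+30-15=54
Step 3: prey: 0+0-0=0; pred: 54+0-21=33
Step 4: prey: 0+0-0=0; pred: 33+0-13=20
Step 5: prey: 0+0-0=0; pred: 20+0-8=12
Step 6: prey: 0+0-0=0; pred: 12+0-4=8

Answer: 0 8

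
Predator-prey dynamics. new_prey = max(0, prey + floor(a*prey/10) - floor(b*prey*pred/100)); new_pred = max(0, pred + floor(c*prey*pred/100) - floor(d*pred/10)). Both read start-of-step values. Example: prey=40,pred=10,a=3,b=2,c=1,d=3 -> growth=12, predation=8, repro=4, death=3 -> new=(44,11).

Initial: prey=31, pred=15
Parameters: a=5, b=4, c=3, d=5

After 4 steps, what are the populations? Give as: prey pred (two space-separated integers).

Answer: 2 21

Derivation:
Step 1: prey: 31+15-18=28; pred: 15+13-7=21
Step 2: prey: 28+14-23=19; pred: 21+17-10=28
Step 3: prey: 19+9-21=7; pred: 28+15-14=29
Step 4: prey: 7+3-8=2; pred: 29+6-14=21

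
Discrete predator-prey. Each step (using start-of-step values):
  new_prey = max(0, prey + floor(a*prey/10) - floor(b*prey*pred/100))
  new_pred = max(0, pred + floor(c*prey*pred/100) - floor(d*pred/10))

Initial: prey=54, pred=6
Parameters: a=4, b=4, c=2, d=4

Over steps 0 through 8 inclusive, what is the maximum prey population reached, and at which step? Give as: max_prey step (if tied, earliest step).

Step 1: prey: 54+21-12=63; pred: 6+6-2=10
Step 2: prey: 63+25-25=63; pred: 10+12-4=18
Step 3: prey: 63+25-45=43; pred: 18+22-7=33
Step 4: prey: 43+17-56=4; pred: 33+28-13=48
Step 5: prey: 4+1-7=0; pred: 48+3-19=32
Step 6: prey: 0+0-0=0; pred: 32+0-12=20
Step 7: prey: 0+0-0=0; pred: 20+0-8=12
Step 8: prey: 0+0-0=0; pred: 12+0-4=8
Max prey = 63 at step 1

Answer: 63 1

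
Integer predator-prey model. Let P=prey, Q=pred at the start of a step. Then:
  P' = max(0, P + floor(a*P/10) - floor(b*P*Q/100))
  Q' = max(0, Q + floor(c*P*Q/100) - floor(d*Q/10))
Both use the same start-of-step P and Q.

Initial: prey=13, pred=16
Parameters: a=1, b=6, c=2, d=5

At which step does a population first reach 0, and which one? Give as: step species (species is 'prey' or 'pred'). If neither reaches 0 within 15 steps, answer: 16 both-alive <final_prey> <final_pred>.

Answer: 16 both-alive 1 1

Derivation:
Step 1: prey: 13+1-12=2; pred: 16+4-8=12
Step 2: prey: 2+0-1=1; pred: 12+0-6=6
Step 3: prey: 1+0-0=1; pred: 6+0-3=3
Step 4: prey: 1+0-0=1; pred: 3+0-1=2
Step 5: prey: 1+0-0=1; pred: 2+0-1=1
Step 6: prey: 1+0-0=1; pred: 1+0-0=1
Steps 7-15: state stable at prey=1, pred=1 (no change)
No extinction within 15 steps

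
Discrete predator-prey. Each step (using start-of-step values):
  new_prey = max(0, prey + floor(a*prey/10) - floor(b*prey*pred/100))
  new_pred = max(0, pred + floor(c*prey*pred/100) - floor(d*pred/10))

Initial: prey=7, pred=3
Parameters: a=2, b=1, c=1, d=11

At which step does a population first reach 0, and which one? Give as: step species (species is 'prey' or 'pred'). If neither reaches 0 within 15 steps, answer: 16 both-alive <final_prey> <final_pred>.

Answer: 1 pred

Derivation:
Step 1: prey: 7+1-0=8; pred: 3+0-3=0
First extinction: pred at step 1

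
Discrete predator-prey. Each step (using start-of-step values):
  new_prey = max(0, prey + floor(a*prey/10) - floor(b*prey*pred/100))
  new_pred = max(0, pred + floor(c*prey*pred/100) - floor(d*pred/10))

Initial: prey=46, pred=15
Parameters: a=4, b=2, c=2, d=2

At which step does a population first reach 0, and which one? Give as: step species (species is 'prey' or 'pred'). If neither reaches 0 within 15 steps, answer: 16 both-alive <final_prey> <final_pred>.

Answer: 4 prey

Derivation:
Step 1: prey: 46+18-13=51; pred: 15+13-3=25
Step 2: prey: 51+20-25=46; pred: 25+25-5=45
Step 3: prey: 46+18-41=23; pred: 45+41-9=77
Step 4: prey: 23+9-35=0; pred: 77+35-15=97
First extinction: prey at step 4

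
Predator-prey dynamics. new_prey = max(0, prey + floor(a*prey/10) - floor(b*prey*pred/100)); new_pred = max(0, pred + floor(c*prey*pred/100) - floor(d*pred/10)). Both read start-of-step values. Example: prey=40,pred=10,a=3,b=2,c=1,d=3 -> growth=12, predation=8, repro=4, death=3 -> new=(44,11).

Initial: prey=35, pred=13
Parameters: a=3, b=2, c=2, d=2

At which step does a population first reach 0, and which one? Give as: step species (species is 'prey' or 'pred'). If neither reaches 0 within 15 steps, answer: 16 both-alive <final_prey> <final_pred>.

Answer: 6 prey

Derivation:
Step 1: prey: 35+10-9=36; pred: 13+9-2=20
Step 2: prey: 36+10-14=32; pred: 20+14-4=30
Step 3: prey: 32+9-19=22; pred: 30+19-6=43
Step 4: prey: 22+6-18=10; pred: 43+18-8=53
Step 5: prey: 10+3-10=3; pred: 53+10-10=53
Step 6: prey: 3+0-3=0; pred: 53+3-10=46
First extinction: prey at step 6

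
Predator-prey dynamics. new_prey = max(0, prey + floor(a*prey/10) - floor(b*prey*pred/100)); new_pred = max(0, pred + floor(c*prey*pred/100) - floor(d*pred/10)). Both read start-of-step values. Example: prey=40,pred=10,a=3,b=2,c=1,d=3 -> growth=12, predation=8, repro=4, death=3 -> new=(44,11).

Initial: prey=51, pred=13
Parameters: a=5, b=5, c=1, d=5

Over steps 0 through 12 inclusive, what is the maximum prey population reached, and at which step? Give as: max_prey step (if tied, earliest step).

Step 1: prey: 51+25-33=43; pred: 13+6-6=13
Step 2: prey: 43+21-27=37; pred: 13+5-6=12
Step 3: prey: 37+18-22=33; pred: 12+4-6=10
Step 4: prey: 33+16-16=33; pred: 10+3-5=8
Step 5: prey: 33+16-13=36; pred: 8+2-4=6
Step 6: prey: 36+18-10=44; pred: 6+2-3=5
Step 7: prey: 44+22-11=55; pred: 5+2-2=5
Step 8: prey: 55+27-13=69; pred: 5+2-2=5
Step 9: prey: 69+34-17=86; pred: 5+3-2=6
Step 10: prey: 86+43-25=104; pred: 6+5-3=8
Step 11: prey: 104+52-41=115; pred: 8+8-4=12
Step 12: prey: 115+57-69=103; pred: 12+13-6=19
Max prey = 115 at step 11

Answer: 115 11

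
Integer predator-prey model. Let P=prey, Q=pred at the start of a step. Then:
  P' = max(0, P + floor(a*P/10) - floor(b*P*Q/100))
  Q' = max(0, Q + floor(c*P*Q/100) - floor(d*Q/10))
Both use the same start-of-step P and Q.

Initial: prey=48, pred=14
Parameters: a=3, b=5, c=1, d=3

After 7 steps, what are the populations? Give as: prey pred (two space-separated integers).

Step 1: prey: 48+14-33=29; pred: 14+6-4=16
Step 2: prey: 29+8-23=14; pred: 16+4-4=16
Step 3: prey: 14+4-11=7; pred: 16+2-4=14
Step 4: prey: 7+2-4=5; pred: 14+0-4=10
Step 5: prey: 5+1-2=4; pred: 10+0-3=7
Step 6: prey: 4+1-1=4; pred: 7+0-2=5
Step 7: prey: 4+1-1=4; pred: 5+0-1=4

Answer: 4 4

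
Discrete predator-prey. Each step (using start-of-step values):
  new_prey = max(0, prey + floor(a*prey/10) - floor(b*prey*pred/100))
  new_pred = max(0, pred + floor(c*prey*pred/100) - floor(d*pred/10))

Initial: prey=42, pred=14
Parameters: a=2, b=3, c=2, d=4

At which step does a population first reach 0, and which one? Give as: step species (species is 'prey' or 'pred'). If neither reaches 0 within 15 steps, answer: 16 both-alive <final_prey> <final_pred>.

Answer: 16 both-alive 2 2

Derivation:
Step 1: prey: 42+8-17=33; pred: 14+11-5=20
Step 2: prey: 33+6-19=20; pred: 20+13-8=25
Step 3: prey: 20+4-15=9; pred: 25+10-10=25
Step 4: prey: 9+1-6=4; pred: 25+4-10=19
Step 5: prey: 4+0-2=2; pred: 19+1-7=13
Step 6: prey: 2+0-0=2; pred: 13+0-5=8
Step 7: prey: 2+0-0=2; pred: 8+0-3=5
Step 8: prey: 2+0-0=2; pred: 5+0-2=3
Step 9: prey: 2+0-0=2; pred: 3+0-1=2
Step 10: prey: 2+0-0=2; pred: 2+0-0=2
Steps 11-15: state stable at prey=2, pred=2 (no change)
No extinction within 15 steps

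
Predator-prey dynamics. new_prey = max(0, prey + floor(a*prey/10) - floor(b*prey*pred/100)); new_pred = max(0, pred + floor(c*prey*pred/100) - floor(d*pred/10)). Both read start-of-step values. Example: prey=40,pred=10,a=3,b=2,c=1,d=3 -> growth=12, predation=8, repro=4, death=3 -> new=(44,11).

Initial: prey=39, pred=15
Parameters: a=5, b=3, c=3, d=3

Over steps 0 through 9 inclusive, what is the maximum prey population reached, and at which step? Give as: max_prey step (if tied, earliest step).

Answer: 41 1

Derivation:
Step 1: prey: 39+19-17=41; pred: 15+17-4=28
Step 2: prey: 41+20-34=27; pred: 28+34-8=54
Step 3: prey: 27+13-43=0; pred: 54+43-16=81
Step 4: prey: 0+0-0=0; pred: 81+0-24=57
Step 5: prey: 0+0-0=0; pred: 57+0-17=40
Step 6: prey: 0+0-0=0; pred: 40+0-12=28
Step 7: prey: 0+0-0=0; pred: 28+0-8=20
Step 8: prey: 0+0-0=0; pred: 20+0-6=14
Step 9: prey: 0+0-0=0; pred: 14+0-4=10
Max prey = 41 at step 1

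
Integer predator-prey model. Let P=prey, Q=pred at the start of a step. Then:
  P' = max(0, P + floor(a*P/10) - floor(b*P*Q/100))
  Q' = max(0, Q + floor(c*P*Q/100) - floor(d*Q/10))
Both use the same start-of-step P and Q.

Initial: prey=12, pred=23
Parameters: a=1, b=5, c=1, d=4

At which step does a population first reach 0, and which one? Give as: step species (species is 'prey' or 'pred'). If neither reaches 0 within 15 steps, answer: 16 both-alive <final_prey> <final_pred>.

Step 1: prey: 12+1-13=0; pred: 23+2-9=16
First extinction: prey at step 1

Answer: 1 prey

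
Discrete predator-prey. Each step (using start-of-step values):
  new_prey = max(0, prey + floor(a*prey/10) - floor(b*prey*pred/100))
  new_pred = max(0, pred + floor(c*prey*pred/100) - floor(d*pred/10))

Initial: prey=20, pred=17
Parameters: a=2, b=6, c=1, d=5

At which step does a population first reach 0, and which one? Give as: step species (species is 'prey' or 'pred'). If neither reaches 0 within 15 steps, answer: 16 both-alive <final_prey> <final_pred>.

Step 1: prey: 20+4-20=4; pred: 17+3-8=12
Step 2: prey: 4+0-2=2; pred: 12+0-6=6
Step 3: prey: 2+0-0=2; pred: 6+0-3=3
Step 4: prey: 2+0-0=2; pred: 3+0-1=2
Step 5: prey: 2+0-0=2; pred: 2+0-1=1
Step 6: prey: 2+0-0=2; pred: 1+0-0=1
Steps 7-15: state stable at prey=2, pred=1 (no change)
No extinction within 15 steps

Answer: 16 both-alive 2 1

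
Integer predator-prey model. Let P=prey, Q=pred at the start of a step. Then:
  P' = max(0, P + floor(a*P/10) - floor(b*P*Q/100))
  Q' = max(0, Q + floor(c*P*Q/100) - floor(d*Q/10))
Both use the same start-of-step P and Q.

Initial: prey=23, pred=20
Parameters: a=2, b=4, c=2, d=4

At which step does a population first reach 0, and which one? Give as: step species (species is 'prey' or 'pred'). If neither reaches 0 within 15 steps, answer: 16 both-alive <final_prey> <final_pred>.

Answer: 16 both-alive 2 2

Derivation:
Step 1: prey: 23+4-18=9; pred: 20+9-8=21
Step 2: prey: 9+1-7=3; pred: 21+3-8=16
Step 3: prey: 3+0-1=2; pred: 16+0-6=10
Step 4: prey: 2+0-0=2; pred: 10+0-4=6
Step 5: prey: 2+0-0=2; pred: 6+0-2=4
Step 6: prey: 2+0-0=2; pred: 4+0-1=3
Step 7: prey: 2+0-0=2; pred: 3+0-1=2
Step 8: prey: 2+0-0=2; pred: 2+0-0=2
Steps 9-15: state stable at prey=2, pred=2 (no change)
No extinction within 15 steps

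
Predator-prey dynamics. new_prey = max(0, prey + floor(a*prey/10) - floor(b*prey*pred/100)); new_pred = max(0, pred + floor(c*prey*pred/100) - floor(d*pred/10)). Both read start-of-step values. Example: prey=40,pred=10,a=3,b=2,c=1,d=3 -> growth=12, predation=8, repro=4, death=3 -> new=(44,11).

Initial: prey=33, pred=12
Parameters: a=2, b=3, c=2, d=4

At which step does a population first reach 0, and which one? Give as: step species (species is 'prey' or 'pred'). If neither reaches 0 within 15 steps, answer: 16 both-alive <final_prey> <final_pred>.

Answer: 16 both-alive 16 2

Derivation:
Step 1: prey: 33+6-11=28; pred: 12+7-4=15
Step 2: prey: 28+5-12=21; pred: 15+8-6=17
Step 3: prey: 21+4-10=15; pred: 17+7-6=18
Step 4: prey: 15+3-8=10; pred: 18+5-7=16
Step 5: prey: 10+2-4=8; pred: 16+3-6=13
Step 6: prey: 8+1-3=6; pred: 13+2-5=10
Step 7: prey: 6+1-1=6; pred: 10+1-4=7
Step 8: prey: 6+1-1=6; pred: 7+0-2=5
Step 9: prey: 6+1-0=7; pred: 5+0-2=3
Step 10: prey: 7+1-0=8; pred: 3+0-1=2
Step 11: prey: 8+1-0=9; pred: 2+0-0=2
Step 12: prey: 9+1-0=10; pred: 2+0-0=2
Step 13: prey: 10+2-0=12; pred: 2+0-0=2
Step 14: prey: 12+2-0=14; pred: 2+0-0=2
Step 15: prey: 14+2-0=16; pred: 2+0-0=2
No extinction within 15 steps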